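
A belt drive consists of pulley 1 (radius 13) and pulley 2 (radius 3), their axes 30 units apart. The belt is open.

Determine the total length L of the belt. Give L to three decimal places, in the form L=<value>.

L=113.631

open belt: β = asin((r2−r1)/C) = asin(-10/30) = -19.4712°
wrap1 = π − 2β = 218.9424°
wrap2 = π + 2β = 141.0576°
tangent length = C·cosβ = 28.2843
L = r1·wrap1 + r2·wrap2 + 2·C·cosβ = 13·3.8213 + 3·2.4619 + 2·28.2843 = 113.6308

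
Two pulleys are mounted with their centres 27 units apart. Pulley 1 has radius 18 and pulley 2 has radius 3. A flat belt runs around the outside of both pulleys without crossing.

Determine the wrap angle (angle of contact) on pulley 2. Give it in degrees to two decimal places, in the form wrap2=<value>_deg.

open belt: β = asin((r2−r1)/C) = asin(-15/27) = -33.7490°
wrap1 = π − 2β = 247.4980°
wrap2 = π + 2β = 112.5020°

wrap2=112.50_deg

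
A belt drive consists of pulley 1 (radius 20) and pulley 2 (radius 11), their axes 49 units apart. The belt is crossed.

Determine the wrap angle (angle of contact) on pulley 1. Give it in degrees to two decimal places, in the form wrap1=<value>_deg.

wrap1=258.49_deg

crossed belt: β = asin((r1+r2)/C) = asin(31/49) = 39.2461°
wrap1 = wrap2 = π + 2β = 258.4923°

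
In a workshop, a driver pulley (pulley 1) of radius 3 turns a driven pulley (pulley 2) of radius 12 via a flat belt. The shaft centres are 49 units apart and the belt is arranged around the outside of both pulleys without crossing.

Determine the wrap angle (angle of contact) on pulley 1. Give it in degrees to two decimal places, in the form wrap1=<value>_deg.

wrap1=158.83_deg

open belt: β = asin((r2−r1)/C) = asin(9/49) = 10.5838°
wrap1 = π − 2β = 158.8324°
wrap2 = π + 2β = 201.1676°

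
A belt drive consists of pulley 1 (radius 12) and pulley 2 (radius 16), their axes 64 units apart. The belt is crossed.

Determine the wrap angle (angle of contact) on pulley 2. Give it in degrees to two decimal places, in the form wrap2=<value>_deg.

crossed belt: β = asin((r1+r2)/C) = asin(28/64) = 25.9445°
wrap1 = wrap2 = π + 2β = 231.8890°

wrap2=231.89_deg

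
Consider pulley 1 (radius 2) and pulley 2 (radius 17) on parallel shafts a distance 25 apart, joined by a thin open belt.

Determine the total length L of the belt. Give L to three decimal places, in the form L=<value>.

open belt: β = asin((r2−r1)/C) = asin(15/25) = 36.8699°
wrap1 = π − 2β = 106.2602°
wrap2 = π + 2β = 253.7398°
tangent length = C·cosβ = 20.0000
L = r1·wrap1 + r2·wrap2 + 2·C·cosβ = 2·1.8546 + 17·4.4286 + 2·20.0000 = 118.9953

L=118.995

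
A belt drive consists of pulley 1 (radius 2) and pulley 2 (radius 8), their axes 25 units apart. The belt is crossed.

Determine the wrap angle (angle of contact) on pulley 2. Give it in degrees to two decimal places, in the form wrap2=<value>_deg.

wrap2=227.16_deg

crossed belt: β = asin((r1+r2)/C) = asin(10/25) = 23.5782°
wrap1 = wrap2 = π + 2β = 227.1564°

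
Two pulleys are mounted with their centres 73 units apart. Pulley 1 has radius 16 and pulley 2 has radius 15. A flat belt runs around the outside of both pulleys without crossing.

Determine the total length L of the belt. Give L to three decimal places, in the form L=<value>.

L=243.403

open belt: β = asin((r2−r1)/C) = asin(-1/73) = -0.7849°
wrap1 = π − 2β = 181.5698°
wrap2 = π + 2β = 178.4302°
tangent length = C·cosβ = 72.9932
L = r1·wrap1 + r2·wrap2 + 2·C·cosβ = 16·3.1690 + 15·3.1142 + 2·72.9932 = 243.4031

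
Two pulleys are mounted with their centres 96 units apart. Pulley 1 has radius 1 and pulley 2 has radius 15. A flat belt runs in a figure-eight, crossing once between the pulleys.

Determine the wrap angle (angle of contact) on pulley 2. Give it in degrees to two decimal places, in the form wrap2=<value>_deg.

wrap2=199.19_deg

crossed belt: β = asin((r1+r2)/C) = asin(16/96) = 9.5941°
wrap1 = wrap2 = π + 2β = 199.1881°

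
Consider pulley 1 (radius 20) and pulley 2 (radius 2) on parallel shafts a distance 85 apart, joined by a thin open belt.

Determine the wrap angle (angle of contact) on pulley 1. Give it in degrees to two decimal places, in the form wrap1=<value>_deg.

wrap1=204.45_deg

open belt: β = asin((r2−r1)/C) = asin(-18/85) = -12.2258°
wrap1 = π − 2β = 204.4516°
wrap2 = π + 2β = 155.5484°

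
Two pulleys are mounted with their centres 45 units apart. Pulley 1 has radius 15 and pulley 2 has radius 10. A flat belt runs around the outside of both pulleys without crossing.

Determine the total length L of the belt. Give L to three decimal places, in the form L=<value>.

open belt: β = asin((r2−r1)/C) = asin(-5/45) = -6.3794°
wrap1 = π − 2β = 192.7587°
wrap2 = π + 2β = 167.2413°
tangent length = C·cosβ = 44.7214
L = r1·wrap1 + r2·wrap2 + 2·C·cosβ = 15·3.3643 + 10·2.9189 + 2·44.7214 = 169.0959

L=169.096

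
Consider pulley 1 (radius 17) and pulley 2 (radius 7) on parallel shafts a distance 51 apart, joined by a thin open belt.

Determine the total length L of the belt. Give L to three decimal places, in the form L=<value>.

L=179.365

open belt: β = asin((r2−r1)/C) = asin(-10/51) = -11.3077°
wrap1 = π − 2β = 202.6155°
wrap2 = π + 2β = 157.3845°
tangent length = C·cosβ = 50.0100
L = r1·wrap1 + r2·wrap2 + 2·C·cosβ = 17·3.5363 + 7·2.7469 + 2·50.0100 = 179.3654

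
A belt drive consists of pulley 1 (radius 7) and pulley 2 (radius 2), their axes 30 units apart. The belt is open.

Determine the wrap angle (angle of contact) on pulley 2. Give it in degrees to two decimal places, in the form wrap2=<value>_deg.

wrap2=160.81_deg

open belt: β = asin((r2−r1)/C) = asin(-5/30) = -9.5941°
wrap1 = π − 2β = 199.1881°
wrap2 = π + 2β = 160.8119°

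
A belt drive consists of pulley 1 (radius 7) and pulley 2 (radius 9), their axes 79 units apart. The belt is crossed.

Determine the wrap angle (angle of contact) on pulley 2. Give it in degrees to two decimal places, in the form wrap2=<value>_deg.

wrap2=203.37_deg

crossed belt: β = asin((r1+r2)/C) = asin(16/79) = 11.6850°
wrap1 = wrap2 = π + 2β = 203.3701°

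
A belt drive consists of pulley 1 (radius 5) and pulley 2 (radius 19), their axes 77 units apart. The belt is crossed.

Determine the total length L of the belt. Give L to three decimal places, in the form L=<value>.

L=236.941

crossed belt: β = asin((r1+r2)/C) = asin(24/77) = 18.1610°
wrap1 = wrap2 = π + 2β = 216.3220°
tangent length = C·cosβ = 73.1642
L = (r1+r2)·wrap + 2·C·cosβ = 24·3.7755 + 2·73.1642 = 236.9411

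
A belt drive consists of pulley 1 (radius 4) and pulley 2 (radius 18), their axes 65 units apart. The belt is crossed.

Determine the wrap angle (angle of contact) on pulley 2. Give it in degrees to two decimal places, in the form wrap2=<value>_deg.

wrap2=219.57_deg

crossed belt: β = asin((r1+r2)/C) = asin(22/65) = 19.7832°
wrap1 = wrap2 = π + 2β = 219.5663°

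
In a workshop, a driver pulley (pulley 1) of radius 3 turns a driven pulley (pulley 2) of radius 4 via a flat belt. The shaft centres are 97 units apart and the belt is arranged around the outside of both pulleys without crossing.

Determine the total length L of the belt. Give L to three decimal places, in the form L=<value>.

open belt: β = asin((r2−r1)/C) = asin(1/97) = 0.5907°
wrap1 = π − 2β = 178.8186°
wrap2 = π + 2β = 181.1814°
tangent length = C·cosβ = 96.9948
L = r1·wrap1 + r2·wrap2 + 2·C·cosβ = 3·3.1210 + 4·3.1622 + 2·96.9948 = 216.0015

L=216.001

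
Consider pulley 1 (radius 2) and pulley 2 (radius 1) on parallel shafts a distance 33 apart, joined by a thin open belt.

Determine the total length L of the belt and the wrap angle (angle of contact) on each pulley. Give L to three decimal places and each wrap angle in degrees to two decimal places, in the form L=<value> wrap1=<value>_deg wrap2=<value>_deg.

L=75.455 wrap1=183.47_deg wrap2=176.53_deg

open belt: β = asin((r2−r1)/C) = asin(-1/33) = -1.7365°
wrap1 = π − 2β = 183.4730°
wrap2 = π + 2β = 176.5270°
tangent length = C·cosβ = 32.9848
L = r1·wrap1 + r2·wrap2 + 2·C·cosβ = 2·3.2022 + 1·3.0810 + 2·32.9848 = 75.4551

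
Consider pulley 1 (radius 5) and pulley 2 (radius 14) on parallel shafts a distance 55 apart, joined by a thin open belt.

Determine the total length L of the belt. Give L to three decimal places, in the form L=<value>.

L=171.166

open belt: β = asin((r2−r1)/C) = asin(9/55) = 9.4180°
wrap1 = π − 2β = 161.1639°
wrap2 = π + 2β = 198.8361°
tangent length = C·cosβ = 54.2586
L = r1·wrap1 + r2·wrap2 + 2·C·cosβ = 5·2.8128 + 14·3.4703 + 2·54.2586 = 171.1663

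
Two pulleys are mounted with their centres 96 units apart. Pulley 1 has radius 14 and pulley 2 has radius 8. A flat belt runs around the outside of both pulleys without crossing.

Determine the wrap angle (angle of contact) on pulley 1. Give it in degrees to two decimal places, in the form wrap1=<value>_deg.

open belt: β = asin((r2−r1)/C) = asin(-6/96) = -3.5833°
wrap1 = π − 2β = 187.1666°
wrap2 = π + 2β = 172.8334°

wrap1=187.17_deg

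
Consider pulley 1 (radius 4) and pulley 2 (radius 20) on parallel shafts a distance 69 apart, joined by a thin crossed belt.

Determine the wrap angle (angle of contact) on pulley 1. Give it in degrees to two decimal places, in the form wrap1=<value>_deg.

crossed belt: β = asin((r1+r2)/C) = asin(24/69) = 20.3544°
wrap1 = wrap2 = π + 2β = 220.7088°

wrap1=220.71_deg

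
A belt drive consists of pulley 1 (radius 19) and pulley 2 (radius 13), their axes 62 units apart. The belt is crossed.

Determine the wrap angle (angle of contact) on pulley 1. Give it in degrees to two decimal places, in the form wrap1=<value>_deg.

wrap1=242.15_deg

crossed belt: β = asin((r1+r2)/C) = asin(32/62) = 31.0730°
wrap1 = wrap2 = π + 2β = 242.1459°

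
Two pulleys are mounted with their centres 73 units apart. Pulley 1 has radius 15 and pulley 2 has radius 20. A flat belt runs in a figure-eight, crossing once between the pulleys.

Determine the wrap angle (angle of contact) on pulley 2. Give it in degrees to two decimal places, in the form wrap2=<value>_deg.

crossed belt: β = asin((r1+r2)/C) = asin(35/73) = 28.6496°
wrap1 = wrap2 = π + 2β = 237.2992°

wrap2=237.30_deg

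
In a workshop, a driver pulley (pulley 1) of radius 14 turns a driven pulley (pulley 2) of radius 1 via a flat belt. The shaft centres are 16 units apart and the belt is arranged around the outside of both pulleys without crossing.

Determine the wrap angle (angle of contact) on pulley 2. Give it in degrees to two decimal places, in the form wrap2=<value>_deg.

wrap2=71.32_deg

open belt: β = asin((r2−r1)/C) = asin(-13/16) = -54.3409°
wrap1 = π − 2β = 288.6818°
wrap2 = π + 2β = 71.3182°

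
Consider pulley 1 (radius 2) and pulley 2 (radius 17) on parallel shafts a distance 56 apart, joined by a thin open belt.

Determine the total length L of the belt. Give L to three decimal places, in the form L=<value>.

open belt: β = asin((r2−r1)/C) = asin(15/56) = 15.5368°
wrap1 = π − 2β = 148.9264°
wrap2 = π + 2β = 211.0736°
tangent length = C·cosβ = 53.9537
L = r1·wrap1 + r2·wrap2 + 2·C·cosβ = 2·2.5993 + 17·3.6839 + 2·53.9537 = 175.7327

L=175.733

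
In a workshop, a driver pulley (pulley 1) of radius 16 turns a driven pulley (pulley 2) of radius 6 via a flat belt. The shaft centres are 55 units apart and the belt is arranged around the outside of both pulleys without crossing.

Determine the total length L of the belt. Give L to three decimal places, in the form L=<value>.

open belt: β = asin((r2−r1)/C) = asin(-10/55) = -10.4757°
wrap1 = π − 2β = 200.9514°
wrap2 = π + 2β = 159.0486°
tangent length = C·cosβ = 54.0833
L = r1·wrap1 + r2·wrap2 + 2·C·cosβ = 16·3.5073 + 6·2.7759 + 2·54.0833 = 180.9383

L=180.938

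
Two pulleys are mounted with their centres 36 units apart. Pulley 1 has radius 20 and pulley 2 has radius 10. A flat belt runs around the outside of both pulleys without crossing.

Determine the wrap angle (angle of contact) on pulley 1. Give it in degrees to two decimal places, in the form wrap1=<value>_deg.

open belt: β = asin((r2−r1)/C) = asin(-10/36) = -16.1276°
wrap1 = π − 2β = 212.2552°
wrap2 = π + 2β = 147.7448°

wrap1=212.26_deg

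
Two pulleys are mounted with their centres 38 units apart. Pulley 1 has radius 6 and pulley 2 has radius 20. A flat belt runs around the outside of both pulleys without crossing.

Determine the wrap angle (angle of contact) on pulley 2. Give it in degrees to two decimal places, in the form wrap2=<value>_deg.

open belt: β = asin((r2−r1)/C) = asin(14/38) = 21.6183°
wrap1 = π − 2β = 136.7635°
wrap2 = π + 2β = 223.2365°

wrap2=223.24_deg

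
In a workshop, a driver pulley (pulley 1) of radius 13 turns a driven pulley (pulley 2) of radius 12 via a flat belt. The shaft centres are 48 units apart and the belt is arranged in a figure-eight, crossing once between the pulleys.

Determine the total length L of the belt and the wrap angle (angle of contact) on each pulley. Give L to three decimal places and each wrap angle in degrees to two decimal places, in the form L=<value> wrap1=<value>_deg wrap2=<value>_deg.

L=187.882 wrap1=242.78_deg wrap2=242.78_deg

crossed belt: β = asin((r1+r2)/C) = asin(25/48) = 31.3882°
wrap1 = wrap2 = π + 2β = 242.7763°
tangent length = C·cosβ = 40.9756
L = (r1+r2)·wrap + 2·C·cosβ = 25·4.2372 + 2·40.9756 = 187.8824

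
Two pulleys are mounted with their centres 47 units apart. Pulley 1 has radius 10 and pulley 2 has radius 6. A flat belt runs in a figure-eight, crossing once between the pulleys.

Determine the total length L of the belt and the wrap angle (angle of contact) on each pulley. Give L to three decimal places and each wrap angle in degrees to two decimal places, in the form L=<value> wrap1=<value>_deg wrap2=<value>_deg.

crossed belt: β = asin((r1+r2)/C) = asin(16/47) = 19.9028°
wrap1 = wrap2 = π + 2β = 219.8056°
tangent length = C·cosβ = 44.1928
L = (r1+r2)·wrap + 2·C·cosβ = 16·3.8363 + 2·44.1928 = 149.7668

L=149.767 wrap1=219.81_deg wrap2=219.81_deg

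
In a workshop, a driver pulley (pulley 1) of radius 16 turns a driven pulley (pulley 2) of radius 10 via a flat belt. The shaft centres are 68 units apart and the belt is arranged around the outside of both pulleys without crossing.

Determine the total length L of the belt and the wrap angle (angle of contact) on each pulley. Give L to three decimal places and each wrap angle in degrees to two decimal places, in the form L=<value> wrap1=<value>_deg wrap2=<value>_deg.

open belt: β = asin((r2−r1)/C) = asin(-6/68) = -5.0621°
wrap1 = π − 2β = 190.1242°
wrap2 = π + 2β = 169.8758°
tangent length = C·cosβ = 67.7348
L = r1·wrap1 + r2·wrap2 + 2·C·cosβ = 16·3.3183 + 10·2.9649 + 2·67.7348 = 218.2112

L=218.211 wrap1=190.12_deg wrap2=169.88_deg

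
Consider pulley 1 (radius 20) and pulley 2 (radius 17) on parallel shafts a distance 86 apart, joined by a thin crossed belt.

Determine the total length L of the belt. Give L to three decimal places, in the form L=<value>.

crossed belt: β = asin((r1+r2)/C) = asin(37/86) = 25.4823°
wrap1 = wrap2 = π + 2β = 230.9646°
tangent length = C·cosβ = 77.6338
L = (r1+r2)·wrap + 2·C·cosβ = 37·4.0311 + 2·77.6338 = 304.4180

L=304.418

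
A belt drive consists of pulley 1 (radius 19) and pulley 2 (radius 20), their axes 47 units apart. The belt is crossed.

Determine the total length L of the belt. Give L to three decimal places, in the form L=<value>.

L=251.322

crossed belt: β = asin((r1+r2)/C) = asin(39/47) = 56.0769°
wrap1 = wrap2 = π + 2β = 292.1538°
tangent length = C·cosβ = 26.2298
L = (r1+r2)·wrap + 2·C·cosβ = 39·5.0990 + 2·26.2298 = 251.3223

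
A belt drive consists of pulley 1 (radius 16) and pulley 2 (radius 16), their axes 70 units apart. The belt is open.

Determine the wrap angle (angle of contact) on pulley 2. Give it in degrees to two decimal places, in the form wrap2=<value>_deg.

open belt: β = asin((r2−r1)/C) = asin(0/70) = 0.0000°
wrap1 = π − 2β = 180.0000°
wrap2 = π + 2β = 180.0000°

wrap2=180.00_deg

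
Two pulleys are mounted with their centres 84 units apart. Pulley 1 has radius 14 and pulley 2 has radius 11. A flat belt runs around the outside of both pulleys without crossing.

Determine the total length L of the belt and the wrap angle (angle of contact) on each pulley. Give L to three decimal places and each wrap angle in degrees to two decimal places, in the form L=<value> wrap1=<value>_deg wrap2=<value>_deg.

L=246.647 wrap1=184.09_deg wrap2=175.91_deg

open belt: β = asin((r2−r1)/C) = asin(-3/84) = -2.0467°
wrap1 = π − 2β = 184.0934°
wrap2 = π + 2β = 175.9066°
tangent length = C·cosβ = 83.9464
L = r1·wrap1 + r2·wrap2 + 2·C·cosβ = 14·3.2130 + 11·3.0701 + 2·83.9464 = 246.6470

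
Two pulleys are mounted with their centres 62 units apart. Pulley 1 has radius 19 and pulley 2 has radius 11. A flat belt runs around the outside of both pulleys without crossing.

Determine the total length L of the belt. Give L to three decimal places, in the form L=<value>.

open belt: β = asin((r2−r1)/C) = asin(-8/62) = -7.4137°
wrap1 = π − 2β = 194.8273°
wrap2 = π + 2β = 165.1727°
tangent length = C·cosβ = 61.4817
L = r1·wrap1 + r2·wrap2 + 2·C·cosβ = 19·3.4004 + 11·2.8828 + 2·61.4817 = 219.2815

L=219.281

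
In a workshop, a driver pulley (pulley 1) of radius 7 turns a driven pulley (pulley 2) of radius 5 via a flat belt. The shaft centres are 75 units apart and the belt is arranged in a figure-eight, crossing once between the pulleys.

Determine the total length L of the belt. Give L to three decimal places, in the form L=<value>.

L=189.623

crossed belt: β = asin((r1+r2)/C) = asin(12/75) = 9.2069°
wrap1 = wrap2 = π + 2β = 198.4138°
tangent length = C·cosβ = 74.0338
L = (r1+r2)·wrap + 2·C·cosβ = 12·3.4630 + 2·74.0338 = 189.6232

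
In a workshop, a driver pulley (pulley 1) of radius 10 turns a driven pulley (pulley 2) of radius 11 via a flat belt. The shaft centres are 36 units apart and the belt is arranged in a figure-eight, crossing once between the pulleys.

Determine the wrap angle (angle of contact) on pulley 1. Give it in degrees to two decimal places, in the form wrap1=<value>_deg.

crossed belt: β = asin((r1+r2)/C) = asin(21/36) = 35.6853°
wrap1 = wrap2 = π + 2β = 251.3707°

wrap1=251.37_deg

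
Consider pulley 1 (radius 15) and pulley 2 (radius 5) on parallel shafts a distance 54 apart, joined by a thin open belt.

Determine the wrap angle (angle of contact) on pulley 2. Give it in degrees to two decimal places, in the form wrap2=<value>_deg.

open belt: β = asin((r2−r1)/C) = asin(-10/54) = -10.6719°
wrap1 = π − 2β = 201.3439°
wrap2 = π + 2β = 158.6561°

wrap2=158.66_deg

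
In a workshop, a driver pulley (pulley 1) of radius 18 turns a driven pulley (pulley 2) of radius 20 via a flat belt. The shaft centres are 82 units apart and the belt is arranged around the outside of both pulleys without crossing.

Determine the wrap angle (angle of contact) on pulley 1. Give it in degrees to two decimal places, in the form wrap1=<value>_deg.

wrap1=177.20_deg

open belt: β = asin((r2−r1)/C) = asin(2/82) = 1.3976°
wrap1 = π − 2β = 177.2048°
wrap2 = π + 2β = 182.7952°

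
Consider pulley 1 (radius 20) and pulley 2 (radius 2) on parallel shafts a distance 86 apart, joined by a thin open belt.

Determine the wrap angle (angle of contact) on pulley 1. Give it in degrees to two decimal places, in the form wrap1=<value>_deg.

open belt: β = asin((r2−r1)/C) = asin(-18/86) = -12.0815°
wrap1 = π − 2β = 204.1629°
wrap2 = π + 2β = 155.8371°

wrap1=204.16_deg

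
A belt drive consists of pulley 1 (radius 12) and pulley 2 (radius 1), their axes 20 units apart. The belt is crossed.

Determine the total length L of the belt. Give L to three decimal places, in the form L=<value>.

L=89.635

crossed belt: β = asin((r1+r2)/C) = asin(13/20) = 40.5416°
wrap1 = wrap2 = π + 2β = 261.0832°
tangent length = C·cosβ = 15.1987
L = (r1+r2)·wrap + 2·C·cosβ = 13·4.5568 + 2·15.1987 = 89.6353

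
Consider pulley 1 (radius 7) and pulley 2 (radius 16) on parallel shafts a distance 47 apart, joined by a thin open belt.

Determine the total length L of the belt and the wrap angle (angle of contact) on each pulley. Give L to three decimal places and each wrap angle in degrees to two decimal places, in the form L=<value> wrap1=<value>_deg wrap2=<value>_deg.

open belt: β = asin((r2−r1)/C) = asin(9/47) = 11.0397°
wrap1 = π − 2β = 157.9206°
wrap2 = π + 2β = 202.0794°
tangent length = C·cosβ = 46.1303
L = r1·wrap1 + r2·wrap2 + 2·C·cosβ = 7·2.7562 + 16·3.5270 + 2·46.1303 = 167.9854

L=167.985 wrap1=157.92_deg wrap2=202.08_deg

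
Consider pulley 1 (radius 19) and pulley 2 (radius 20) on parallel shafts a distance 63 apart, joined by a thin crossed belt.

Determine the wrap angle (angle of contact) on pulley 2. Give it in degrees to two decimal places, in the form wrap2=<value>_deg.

wrap2=256.49_deg

crossed belt: β = asin((r1+r2)/C) = asin(39/63) = 38.2466°
wrap1 = wrap2 = π + 2β = 256.4932°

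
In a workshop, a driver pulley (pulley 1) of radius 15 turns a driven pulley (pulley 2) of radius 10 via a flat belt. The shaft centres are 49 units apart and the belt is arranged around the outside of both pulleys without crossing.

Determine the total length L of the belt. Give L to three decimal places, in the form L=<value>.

open belt: β = asin((r2−r1)/C) = asin(-5/49) = -5.8567°
wrap1 = π − 2β = 191.7134°
wrap2 = π + 2β = 168.2866°
tangent length = C·cosβ = 48.7442
L = r1·wrap1 + r2·wrap2 + 2·C·cosβ = 15·3.3460 + 10·2.9372 + 2·48.7442 = 177.0505

L=177.050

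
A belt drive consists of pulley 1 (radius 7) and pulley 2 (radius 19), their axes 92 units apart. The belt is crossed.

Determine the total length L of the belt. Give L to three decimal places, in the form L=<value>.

L=273.079

crossed belt: β = asin((r1+r2)/C) = asin(26/92) = 16.4160°
wrap1 = wrap2 = π + 2β = 212.8319°
tangent length = C·cosβ = 88.2496
L = (r1+r2)·wrap + 2·C·cosβ = 26·3.7146 + 2·88.2496 = 273.0794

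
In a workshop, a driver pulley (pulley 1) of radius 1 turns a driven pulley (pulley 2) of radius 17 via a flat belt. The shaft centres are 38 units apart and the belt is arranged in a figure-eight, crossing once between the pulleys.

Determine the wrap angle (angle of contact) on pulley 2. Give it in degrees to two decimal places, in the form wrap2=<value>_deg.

crossed belt: β = asin((r1+r2)/C) = asin(18/38) = 28.2737°
wrap1 = wrap2 = π + 2β = 236.5474°

wrap2=236.55_deg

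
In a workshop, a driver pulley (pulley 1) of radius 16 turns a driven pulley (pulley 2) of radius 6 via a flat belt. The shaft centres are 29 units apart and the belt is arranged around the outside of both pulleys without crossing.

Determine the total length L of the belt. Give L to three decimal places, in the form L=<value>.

open belt: β = asin((r2−r1)/C) = asin(-10/29) = -20.1713°
wrap1 = π − 2β = 220.3425°
wrap2 = π + 2β = 139.6575°
tangent length = C·cosβ = 27.2213
L = r1·wrap1 + r2·wrap2 + 2·C·cosβ = 16·3.8457 + 6·2.4375 + 2·27.2213 = 130.5988

L=130.599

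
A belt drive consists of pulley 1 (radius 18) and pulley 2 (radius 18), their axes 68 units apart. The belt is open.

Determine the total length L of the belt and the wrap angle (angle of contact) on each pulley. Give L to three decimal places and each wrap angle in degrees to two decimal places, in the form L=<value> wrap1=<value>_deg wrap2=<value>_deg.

open belt: β = asin((r2−r1)/C) = asin(0/68) = 0.0000°
wrap1 = π − 2β = 180.0000°
wrap2 = π + 2β = 180.0000°
tangent length = C·cosβ = 68.0000
L = r1·wrap1 + r2·wrap2 + 2·C·cosβ = 18·3.1416 + 18·3.1416 + 2·68.0000 = 249.0973

L=249.097 wrap1=180.00_deg wrap2=180.00_deg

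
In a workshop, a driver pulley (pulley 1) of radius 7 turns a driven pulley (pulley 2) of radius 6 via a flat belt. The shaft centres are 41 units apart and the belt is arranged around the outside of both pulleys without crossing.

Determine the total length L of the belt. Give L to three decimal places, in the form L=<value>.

open belt: β = asin((r2−r1)/C) = asin(-1/41) = -1.3976°
wrap1 = π − 2β = 182.7952°
wrap2 = π + 2β = 177.2048°
tangent length = C·cosβ = 40.9878
L = r1·wrap1 + r2·wrap2 + 2·C·cosβ = 7·3.1904 + 6·3.0928 + 2·40.9878 = 122.8651

L=122.865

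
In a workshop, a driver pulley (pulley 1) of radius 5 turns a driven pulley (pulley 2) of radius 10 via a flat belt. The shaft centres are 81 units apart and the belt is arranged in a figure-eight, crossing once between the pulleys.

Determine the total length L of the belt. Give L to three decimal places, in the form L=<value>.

L=211.910

crossed belt: β = asin((r1+r2)/C) = asin(15/81) = 10.6719°
wrap1 = wrap2 = π + 2β = 201.3439°
tangent length = C·cosβ = 79.5990
L = (r1+r2)·wrap + 2·C·cosβ = 15·3.5141 + 2·79.5990 = 211.9097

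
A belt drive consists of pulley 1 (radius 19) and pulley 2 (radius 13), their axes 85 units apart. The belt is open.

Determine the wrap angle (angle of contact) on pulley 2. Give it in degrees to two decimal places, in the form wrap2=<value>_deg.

open belt: β = asin((r2−r1)/C) = asin(-6/85) = -4.0478°
wrap1 = π − 2β = 188.0955°
wrap2 = π + 2β = 171.9045°

wrap2=171.90_deg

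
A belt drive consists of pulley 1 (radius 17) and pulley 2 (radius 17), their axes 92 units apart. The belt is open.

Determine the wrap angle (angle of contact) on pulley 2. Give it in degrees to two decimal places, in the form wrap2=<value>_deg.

open belt: β = asin((r2−r1)/C) = asin(0/92) = 0.0000°
wrap1 = π − 2β = 180.0000°
wrap2 = π + 2β = 180.0000°

wrap2=180.00_deg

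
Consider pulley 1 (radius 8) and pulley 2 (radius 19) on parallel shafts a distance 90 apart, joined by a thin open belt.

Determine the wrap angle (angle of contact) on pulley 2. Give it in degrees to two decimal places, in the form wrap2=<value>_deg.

wrap2=194.04_deg

open belt: β = asin((r2−r1)/C) = asin(11/90) = 7.0204°
wrap1 = π − 2β = 165.9593°
wrap2 = π + 2β = 194.0407°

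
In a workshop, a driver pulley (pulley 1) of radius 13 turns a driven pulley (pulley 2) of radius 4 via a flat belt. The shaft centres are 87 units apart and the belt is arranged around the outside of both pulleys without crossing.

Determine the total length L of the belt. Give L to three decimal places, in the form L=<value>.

L=228.339

open belt: β = asin((r2−r1)/C) = asin(-9/87) = -5.9378°
wrap1 = π − 2β = 191.8755°
wrap2 = π + 2β = 168.1245°
tangent length = C·cosβ = 86.5332
L = r1·wrap1 + r2·wrap2 + 2·C·cosβ = 13·3.3489 + 4·2.9343 + 2·86.5332 = 228.3389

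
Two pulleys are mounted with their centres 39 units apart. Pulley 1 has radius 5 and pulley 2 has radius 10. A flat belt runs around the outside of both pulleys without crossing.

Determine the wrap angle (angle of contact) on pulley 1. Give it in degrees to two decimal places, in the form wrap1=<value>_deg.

wrap1=165.27_deg

open belt: β = asin((r2−r1)/C) = asin(5/39) = 7.3659°
wrap1 = π − 2β = 165.2682°
wrap2 = π + 2β = 194.7318°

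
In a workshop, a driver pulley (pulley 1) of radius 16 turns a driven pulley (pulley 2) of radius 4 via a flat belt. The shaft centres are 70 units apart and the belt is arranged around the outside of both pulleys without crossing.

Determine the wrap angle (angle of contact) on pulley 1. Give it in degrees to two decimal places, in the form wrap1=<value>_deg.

wrap1=199.74_deg

open belt: β = asin((r2−r1)/C) = asin(-12/70) = -9.8709°
wrap1 = π − 2β = 199.7418°
wrap2 = π + 2β = 160.2582°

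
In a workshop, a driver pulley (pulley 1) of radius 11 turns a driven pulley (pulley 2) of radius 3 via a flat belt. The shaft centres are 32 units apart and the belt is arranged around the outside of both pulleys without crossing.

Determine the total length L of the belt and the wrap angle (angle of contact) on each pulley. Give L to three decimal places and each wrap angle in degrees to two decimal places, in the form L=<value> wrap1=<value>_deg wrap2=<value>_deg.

L=109.993 wrap1=208.96_deg wrap2=151.04_deg

open belt: β = asin((r2−r1)/C) = asin(-8/32) = -14.4775°
wrap1 = π − 2β = 208.9550°
wrap2 = π + 2β = 151.0450°
tangent length = C·cosβ = 30.9839
L = r1·wrap1 + r2·wrap2 + 2·C·cosβ = 11·3.6470 + 3·2.6362 + 2·30.9839 = 109.9929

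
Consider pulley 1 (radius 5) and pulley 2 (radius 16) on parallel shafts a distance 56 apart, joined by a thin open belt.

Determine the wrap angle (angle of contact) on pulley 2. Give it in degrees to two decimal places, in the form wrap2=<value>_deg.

wrap2=202.66_deg

open belt: β = asin((r2−r1)/C) = asin(11/56) = 11.3282°
wrap1 = π − 2β = 157.3436°
wrap2 = π + 2β = 202.6564°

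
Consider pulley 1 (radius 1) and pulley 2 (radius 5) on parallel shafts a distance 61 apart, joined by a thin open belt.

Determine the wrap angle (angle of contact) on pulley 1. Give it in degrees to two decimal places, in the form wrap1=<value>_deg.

open belt: β = asin((r2−r1)/C) = asin(4/61) = 3.7598°
wrap1 = π − 2β = 172.4804°
wrap2 = π + 2β = 187.5196°

wrap1=172.48_deg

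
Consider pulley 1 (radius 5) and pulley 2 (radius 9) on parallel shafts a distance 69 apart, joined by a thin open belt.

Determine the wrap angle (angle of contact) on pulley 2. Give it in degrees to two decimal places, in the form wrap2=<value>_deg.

wrap2=186.65_deg

open belt: β = asin((r2−r1)/C) = asin(4/69) = 3.3234°
wrap1 = π − 2β = 173.3533°
wrap2 = π + 2β = 186.6467°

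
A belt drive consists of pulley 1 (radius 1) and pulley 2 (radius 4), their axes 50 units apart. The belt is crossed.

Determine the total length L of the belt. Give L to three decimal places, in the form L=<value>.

L=116.208

crossed belt: β = asin((r1+r2)/C) = asin(5/50) = 5.7392°
wrap1 = wrap2 = π + 2β = 191.4783°
tangent length = C·cosβ = 49.7494
L = (r1+r2)·wrap + 2·C·cosβ = 5·3.3419 + 2·49.7494 = 116.2084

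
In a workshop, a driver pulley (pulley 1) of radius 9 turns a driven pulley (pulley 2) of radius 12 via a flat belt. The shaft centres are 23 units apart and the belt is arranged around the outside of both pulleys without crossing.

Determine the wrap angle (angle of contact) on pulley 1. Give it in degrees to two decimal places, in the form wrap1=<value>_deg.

wrap1=165.01_deg

open belt: β = asin((r2−r1)/C) = asin(3/23) = 7.4947°
wrap1 = π − 2β = 165.0106°
wrap2 = π + 2β = 194.9894°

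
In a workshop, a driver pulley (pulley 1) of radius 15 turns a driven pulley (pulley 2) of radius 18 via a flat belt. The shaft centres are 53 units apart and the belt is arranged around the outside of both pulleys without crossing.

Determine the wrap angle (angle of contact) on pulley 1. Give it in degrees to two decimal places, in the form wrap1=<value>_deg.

wrap1=173.51_deg

open belt: β = asin((r2−r1)/C) = asin(3/53) = 3.2449°
wrap1 = π − 2β = 173.5102°
wrap2 = π + 2β = 186.4898°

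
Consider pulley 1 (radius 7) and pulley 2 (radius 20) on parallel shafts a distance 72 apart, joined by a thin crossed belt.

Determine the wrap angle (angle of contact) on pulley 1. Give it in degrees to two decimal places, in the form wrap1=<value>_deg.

wrap1=224.05_deg

crossed belt: β = asin((r1+r2)/C) = asin(27/72) = 22.0243°
wrap1 = wrap2 = π + 2β = 224.0486°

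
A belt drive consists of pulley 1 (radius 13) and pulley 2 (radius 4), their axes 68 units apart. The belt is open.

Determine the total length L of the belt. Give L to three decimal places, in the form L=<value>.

L=190.600

open belt: β = asin((r2−r1)/C) = asin(-9/68) = -7.6056°
wrap1 = π − 2β = 195.2112°
wrap2 = π + 2β = 164.7888°
tangent length = C·cosβ = 67.4018
L = r1·wrap1 + r2·wrap2 + 2·C·cosβ = 13·3.4071 + 4·2.8761 + 2·67.4018 = 190.6000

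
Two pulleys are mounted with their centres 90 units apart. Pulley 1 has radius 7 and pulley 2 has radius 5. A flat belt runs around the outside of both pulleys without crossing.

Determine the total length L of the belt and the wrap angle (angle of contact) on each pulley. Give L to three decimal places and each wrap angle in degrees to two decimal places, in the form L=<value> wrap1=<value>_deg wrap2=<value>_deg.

open belt: β = asin((r2−r1)/C) = asin(-2/90) = -1.2733°
wrap1 = π − 2β = 182.5467°
wrap2 = π + 2β = 177.4533°
tangent length = C·cosβ = 89.9778
L = r1·wrap1 + r2·wrap2 + 2·C·cosβ = 7·3.1860 + 5·3.0971 + 2·89.9778 = 217.7436

L=217.744 wrap1=182.55_deg wrap2=177.45_deg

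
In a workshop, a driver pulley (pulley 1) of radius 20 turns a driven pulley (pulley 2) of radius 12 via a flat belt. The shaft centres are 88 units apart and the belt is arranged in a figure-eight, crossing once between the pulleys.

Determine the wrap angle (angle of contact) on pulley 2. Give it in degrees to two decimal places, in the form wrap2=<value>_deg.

wrap2=222.65_deg

crossed belt: β = asin((r1+r2)/C) = asin(32/88) = 21.3237°
wrap1 = wrap2 = π + 2β = 222.6474°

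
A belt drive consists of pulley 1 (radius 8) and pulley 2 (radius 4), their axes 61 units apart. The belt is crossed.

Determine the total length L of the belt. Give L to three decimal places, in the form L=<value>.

crossed belt: β = asin((r1+r2)/C) = asin(12/61) = 11.3453°
wrap1 = wrap2 = π + 2β = 202.6906°
tangent length = C·cosβ = 59.8080
L = (r1+r2)·wrap + 2·C·cosβ = 12·3.5376 + 2·59.8080 = 162.0675

L=162.067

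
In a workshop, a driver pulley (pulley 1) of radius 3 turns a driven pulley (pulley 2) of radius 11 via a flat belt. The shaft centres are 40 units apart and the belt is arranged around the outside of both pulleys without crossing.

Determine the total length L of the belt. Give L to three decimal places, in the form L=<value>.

open belt: β = asin((r2−r1)/C) = asin(8/40) = 11.5370°
wrap1 = π − 2β = 156.9261°
wrap2 = π + 2β = 203.0739°
tangent length = C·cosβ = 39.1918
L = r1·wrap1 + r2·wrap2 + 2·C·cosβ = 3·2.7389 + 11·3.5443 + 2·39.1918 = 125.5877

L=125.588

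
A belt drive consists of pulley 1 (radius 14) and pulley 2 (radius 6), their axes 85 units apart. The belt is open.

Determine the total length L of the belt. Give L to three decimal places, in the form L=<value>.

L=233.585

open belt: β = asin((r2−r1)/C) = asin(-8/85) = -5.4005°
wrap1 = π − 2β = 190.8011°
wrap2 = π + 2β = 169.1989°
tangent length = C·cosβ = 84.6227
L = r1·wrap1 + r2·wrap2 + 2·C·cosβ = 14·3.3301 + 6·2.9531 + 2·84.6227 = 233.5854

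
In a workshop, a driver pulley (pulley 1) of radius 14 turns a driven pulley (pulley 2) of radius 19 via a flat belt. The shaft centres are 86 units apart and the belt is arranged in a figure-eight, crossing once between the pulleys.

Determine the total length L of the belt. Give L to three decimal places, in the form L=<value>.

L=288.498

crossed belt: β = asin((r1+r2)/C) = asin(33/86) = 22.5644°
wrap1 = wrap2 = π + 2β = 225.1287°
tangent length = C·cosβ = 79.4166
L = (r1+r2)·wrap + 2·C·cosβ = 33·3.9292 + 2·79.4166 = 288.4981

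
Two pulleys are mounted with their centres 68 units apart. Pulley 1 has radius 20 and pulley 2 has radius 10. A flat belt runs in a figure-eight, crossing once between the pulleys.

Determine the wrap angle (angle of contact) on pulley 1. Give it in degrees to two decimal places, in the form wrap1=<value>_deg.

wrap1=232.36_deg

crossed belt: β = asin((r1+r2)/C) = asin(30/68) = 26.1790°
wrap1 = wrap2 = π + 2β = 232.3579°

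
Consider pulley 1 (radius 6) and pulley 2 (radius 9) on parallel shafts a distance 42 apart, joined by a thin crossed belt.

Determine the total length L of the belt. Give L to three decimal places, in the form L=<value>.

L=136.540

crossed belt: β = asin((r1+r2)/C) = asin(15/42) = 20.9248°
wrap1 = wrap2 = π + 2β = 221.8497°
tangent length = C·cosβ = 39.2301
L = (r1+r2)·wrap + 2·C·cosβ = 15·3.8720 + 2·39.2301 = 136.5403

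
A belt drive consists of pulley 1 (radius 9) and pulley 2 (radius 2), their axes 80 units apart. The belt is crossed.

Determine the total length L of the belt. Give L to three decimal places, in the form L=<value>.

crossed belt: β = asin((r1+r2)/C) = asin(11/80) = 7.9032°
wrap1 = wrap2 = π + 2β = 195.8064°
tangent length = C·cosβ = 79.2401
L = (r1+r2)·wrap + 2·C·cosβ = 11·3.4175 + 2·79.2401 = 196.0724

L=196.072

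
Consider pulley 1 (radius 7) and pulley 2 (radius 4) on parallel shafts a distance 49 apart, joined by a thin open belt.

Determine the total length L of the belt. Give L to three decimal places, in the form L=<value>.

open belt: β = asin((r2−r1)/C) = asin(-3/49) = -3.5101°
wrap1 = π − 2β = 187.0202°
wrap2 = π + 2β = 172.9798°
tangent length = C·cosβ = 48.9081
L = r1·wrap1 + r2·wrap2 + 2·C·cosβ = 7·3.2641 + 4·3.0191 + 2·48.9081 = 132.7413

L=132.741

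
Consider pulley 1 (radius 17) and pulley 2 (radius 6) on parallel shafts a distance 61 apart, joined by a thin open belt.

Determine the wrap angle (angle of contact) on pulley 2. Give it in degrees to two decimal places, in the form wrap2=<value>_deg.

wrap2=159.22_deg

open belt: β = asin((r2−r1)/C) = asin(-11/61) = -10.3889°
wrap1 = π − 2β = 200.7777°
wrap2 = π + 2β = 159.2223°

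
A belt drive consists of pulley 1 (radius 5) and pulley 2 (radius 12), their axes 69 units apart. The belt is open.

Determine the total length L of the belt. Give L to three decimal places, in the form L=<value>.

open belt: β = asin((r2−r1)/C) = asin(7/69) = 5.8226°
wrap1 = π − 2β = 168.3547°
wrap2 = π + 2β = 191.6453°
tangent length = C·cosβ = 68.6440
L = r1·wrap1 + r2·wrap2 + 2·C·cosβ = 5·2.9383 + 12·3.3448 + 2·68.6440 = 192.1178

L=192.118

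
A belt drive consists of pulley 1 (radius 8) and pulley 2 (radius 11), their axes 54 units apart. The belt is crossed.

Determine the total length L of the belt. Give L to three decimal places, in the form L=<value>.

L=174.447

crossed belt: β = asin((r1+r2)/C) = asin(19/54) = 20.6006°
wrap1 = wrap2 = π + 2β = 221.2012°
tangent length = C·cosβ = 50.5470
L = (r1+r2)·wrap + 2·C·cosβ = 19·3.8607 + 2·50.5470 = 174.4471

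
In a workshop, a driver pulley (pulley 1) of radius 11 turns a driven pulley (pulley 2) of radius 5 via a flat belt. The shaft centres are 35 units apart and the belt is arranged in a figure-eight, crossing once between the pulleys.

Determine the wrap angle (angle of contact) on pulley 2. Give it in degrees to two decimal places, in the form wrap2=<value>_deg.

crossed belt: β = asin((r1+r2)/C) = asin(16/35) = 27.2029°
wrap1 = wrap2 = π + 2β = 234.4058°

wrap2=234.41_deg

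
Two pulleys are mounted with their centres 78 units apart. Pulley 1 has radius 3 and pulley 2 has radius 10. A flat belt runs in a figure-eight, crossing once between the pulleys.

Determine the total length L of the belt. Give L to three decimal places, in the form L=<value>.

L=199.012

crossed belt: β = asin((r1+r2)/C) = asin(13/78) = 9.5941°
wrap1 = wrap2 = π + 2β = 199.1881°
tangent length = C·cosβ = 76.9090
L = (r1+r2)·wrap + 2·C·cosβ = 13·3.4765 + 2·76.9090 = 199.0124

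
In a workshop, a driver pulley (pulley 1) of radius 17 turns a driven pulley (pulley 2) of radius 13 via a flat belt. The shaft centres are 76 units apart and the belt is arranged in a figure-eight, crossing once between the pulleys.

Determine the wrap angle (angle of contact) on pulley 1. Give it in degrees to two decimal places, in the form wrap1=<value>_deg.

wrap1=226.50_deg

crossed belt: β = asin((r1+r2)/C) = asin(30/76) = 23.2496°
wrap1 = wrap2 = π + 2β = 226.4991°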